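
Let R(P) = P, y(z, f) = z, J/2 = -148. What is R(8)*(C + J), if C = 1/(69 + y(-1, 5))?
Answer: -40254/17 ≈ -2367.9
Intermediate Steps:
J = -296 (J = 2*(-148) = -296)
C = 1/68 (C = 1/(69 - 1) = 1/68 ≈ 0.014706)
R(8)*(C + J) = 8*(1/68 - 296) = 8*(-20127/68) = -40254/17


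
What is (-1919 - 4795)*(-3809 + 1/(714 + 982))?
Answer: 21686431491/848 ≈ 2.5574e+7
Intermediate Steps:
(-1919 - 4795)*(-3809 + 1/(714 + 982)) = -6714*(-3809 + 1/1696) = -6714*(-6460063/1696) = 21686431491/848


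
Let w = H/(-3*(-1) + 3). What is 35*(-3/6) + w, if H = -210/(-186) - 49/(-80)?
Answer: -256081/14880 ≈ -17.210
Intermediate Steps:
H = 4319/2480 (H = -210*(-1/186) - 49*(-1/80) = 35/31 + 49/80 = 4319/2480 ≈ 1.7415)
w = 4319/14880 (w = 4319/(2480*(-3*(-1) + 3)) = 4319/(2480*(3 + 3)) = (4319/2480)/6 = (4319/2480)*(1/6) = 4319/14880 ≈ 0.29026)
35*(-3/6) + w = 35*(-3/6) + 4319/14880 = 35*(-3*1/6) + 4319/14880 = 35*(-1/2) + 4319/14880 = -35/2 + 4319/14880 = -256081/14880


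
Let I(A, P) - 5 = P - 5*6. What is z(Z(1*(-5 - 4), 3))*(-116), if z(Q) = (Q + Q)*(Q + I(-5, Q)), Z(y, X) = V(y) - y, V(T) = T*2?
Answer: -89784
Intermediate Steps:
V(T) = 2*T
Z(y, X) = y (Z(y, X) = 2*y - y = y)
I(A, P) = -25 + P (I(A, P) = 5 + (P - 5*6) = 5 + (P - 30) = 5 + (-30 + P) = -25 + P)
z(Q) = 2*Q*(-25 + 2*Q) (z(Q) = (Q + Q)*(Q + (-25 + Q)) = (2*Q)*(-25 + 2*Q) = 2*Q*(-25 + 2*Q))
z(Z(1*(-5 - 4), 3))*(-116) = (2*(1*(-5 - 4))*(-25 + 2*(1*(-5 - 4))))*(-116) = (2*(1*(-9))*(-25 + 2*(1*(-9))))*(-116) = (2*(-9)*(-25 + 2*(-9)))*(-116) = (2*(-9)*(-25 - 18))*(-116) = (2*(-9)*(-43))*(-116) = 774*(-116) = -89784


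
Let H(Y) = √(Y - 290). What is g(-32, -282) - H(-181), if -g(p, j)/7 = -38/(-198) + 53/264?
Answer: -2177/792 - I*√471 ≈ -2.7487 - 21.703*I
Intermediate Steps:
g(p, j) = -2177/792 (g(p, j) = -7*(-38/(-198) + 53/264) = -7*(-38*(-1/198) + 53*(1/264)) = -7*(19/99 + 53/264) = -7*311/792 = -2177/792)
H(Y) = √(-290 + Y)
g(-32, -282) - H(-181) = -2177/792 - √(-290 - 181) = -2177/792 - √(-471) = -2177/792 - I*√471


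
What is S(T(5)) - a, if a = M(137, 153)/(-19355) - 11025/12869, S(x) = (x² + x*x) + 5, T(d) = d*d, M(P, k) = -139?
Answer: 312806366309/249079495 ≈ 1255.8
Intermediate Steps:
T(d) = d²
S(x) = 5 + 2*x² (S(x) = (x² + x²) + 5 = 2*x² + 5 = 5 + 2*x²)
a = -211600084/249079495 (a = -139/(-19355) - 11025/12869 = -139*(-1/19355) - 11025*1/12869 = 139/19355 - 11025/12869 = -211600084/249079495 ≈ -0.84953)
S(T(5)) - a = (5 + 2*(5²)²) - 1*(-211600084/249079495) = (5 + 2*25²) + 211600084/249079495 = (5 + 2*625) + 211600084/249079495 = (5 + 1250) + 211600084/249079495 = 1255 + 211600084/249079495 = 312806366309/249079495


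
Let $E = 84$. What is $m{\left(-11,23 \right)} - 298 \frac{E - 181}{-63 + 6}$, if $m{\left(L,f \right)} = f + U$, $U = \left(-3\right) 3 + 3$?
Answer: $- \frac{27937}{57} \approx -490.12$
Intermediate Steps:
$U = -6$ ($U = -9 + 3 = -6$)
$m{\left(L,f \right)} = -6 + f$ ($m{\left(L,f \right)} = f - 6 = -6 + f$)
$m{\left(-11,23 \right)} - 298 \frac{E - 181}{-63 + 6} = \left(-6 + 23\right) - 298 \frac{84 - 181}{-63 + 6} = 17 - 298 \left(- \frac{97}{-57}\right) = 17 - 298 \left(\left(-97\right) \left(- \frac{1}{57}\right)\right) = 17 - \frac{28906}{57} = - \frac{27937}{57}$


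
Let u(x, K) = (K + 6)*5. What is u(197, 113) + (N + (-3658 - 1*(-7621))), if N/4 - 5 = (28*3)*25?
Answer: 12978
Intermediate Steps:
u(x, K) = 30 + 5*K (u(x, K) = (6 + K)*5 = 30 + 5*K)
N = 8420 (N = 20 + 4*((28*3)*25) = 20 + 4*(84*25) = 20 + 4*2100 = 20 + 8400 = 8420)
u(197, 113) + (N + (-3658 - 1*(-7621))) = (30 + 5*113) + (8420 + (-3658 - 1*(-7621))) = (30 + 565) + (8420 + (-3658 + 7621)) = 595 + (8420 + 3963) = 595 + 12383 = 12978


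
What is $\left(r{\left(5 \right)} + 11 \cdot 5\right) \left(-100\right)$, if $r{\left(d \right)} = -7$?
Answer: $-4800$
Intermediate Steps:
$\left(r{\left(5 \right)} + 11 \cdot 5\right) \left(-100\right) = \left(-7 + 11 \cdot 5\right) \left(-100\right) = \left(-7 + 55\right) \left(-100\right) = 48 \left(-100\right) = -4800$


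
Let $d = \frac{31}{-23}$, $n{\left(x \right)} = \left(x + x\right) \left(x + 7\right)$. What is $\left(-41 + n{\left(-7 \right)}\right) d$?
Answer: $\frac{1271}{23} \approx 55.261$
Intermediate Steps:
$n{\left(x \right)} = 2 x \left(7 + x\right)$
$d = - \frac{31}{23}$ ($d = 31 \left(- \frac{1}{23}\right) = - \frac{31}{23} \approx -1.3478$)
$\left(-41 + n{\left(-7 \right)}\right) d = \left(-41 + 2 \left(-7\right) \left(7 - 7\right)\right) \left(- \frac{31}{23}\right) = \left(-41 + 2 \left(-7\right) 0\right) \left(- \frac{31}{23}\right) = \left(-41 + 0\right) \left(- \frac{31}{23}\right) = \left(-41\right) \left(- \frac{31}{23}\right) = \frac{1271}{23}$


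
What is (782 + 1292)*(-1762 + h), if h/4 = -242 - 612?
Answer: -10739172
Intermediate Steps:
h = -3416 (h = 4*(-242 - 612) = 4*(-854) = -3416)
(782 + 1292)*(-1762 + h) = (782 + 1292)*(-1762 - 3416) = 2074*(-5178) = -10739172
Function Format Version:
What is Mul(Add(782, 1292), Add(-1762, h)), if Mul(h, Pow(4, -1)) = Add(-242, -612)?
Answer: -10739172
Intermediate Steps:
h = -3416 (h = Mul(4, Add(-242, -612)) = Mul(4, -854) = -3416)
Mul(Add(782, 1292), Add(-1762, h)) = Mul(Add(782, 1292), Add(-1762, -3416)) = Mul(2074, -5178) = -10739172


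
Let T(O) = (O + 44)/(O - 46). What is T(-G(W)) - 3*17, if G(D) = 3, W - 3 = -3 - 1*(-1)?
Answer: -2540/49 ≈ -51.837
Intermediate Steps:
W = 1 (W = 3 + (-3 - 1*(-1)) = 3 + (-3 + 1) = 3 - 2 = 1)
T(O) = (44 + O)/(-46 + O)
T(-G(W)) - 3*17 = (44 - 1*3)/(-46 - 1*3) - 3*17 = (44 - 3)/(-46 - 3) - 1*51 = 41/(-49) - 51 = -1/49*41 - 51 = -41/49 - 51 = -2540/49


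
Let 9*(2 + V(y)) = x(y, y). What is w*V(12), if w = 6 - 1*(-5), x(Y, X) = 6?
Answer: -44/3 ≈ -14.667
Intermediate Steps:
V(y) = -4/3 (V(y) = -2 + (⅑)*6 = -2 + ⅔ = -4/3)
w = 11 (w = 6 + 5 = 11)
w*V(12) = 11*(-4/3) = -44/3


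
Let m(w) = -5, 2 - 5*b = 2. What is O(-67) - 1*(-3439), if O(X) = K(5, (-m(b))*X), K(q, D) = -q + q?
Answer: 3439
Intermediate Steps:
b = 0 (b = ⅖ - ⅕*2 = ⅖ - ⅖ = 0)
K(q, D) = 0
O(X) = 0
O(-67) - 1*(-3439) = 0 - 1*(-3439) = 0 + 3439 = 3439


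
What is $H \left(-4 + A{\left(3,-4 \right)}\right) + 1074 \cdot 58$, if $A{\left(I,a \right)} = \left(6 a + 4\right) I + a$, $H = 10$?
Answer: $61612$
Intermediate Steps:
$A{\left(I,a \right)} = a + I \left(4 + 6 a\right)$ ($A{\left(I,a \right)} = \left(4 + 6 a\right) I + a = I \left(4 + 6 a\right) + a = a + I \left(4 + 6 a\right)$)
$H \left(-4 + A{\left(3,-4 \right)}\right) + 1074 \cdot 58 = 10 \left(-4 + \left(-4 + 4 \cdot 3 + 6 \cdot 3 \left(-4\right)\right)\right) + 1074 \cdot 58 = 10 \left(-4 - 64\right) + 62292 = 10 \left(-68\right) + 62292 = -680 + 62292 = 61612$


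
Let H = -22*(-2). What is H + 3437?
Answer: 3481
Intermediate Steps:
H = 44
H + 3437 = 44 + 3437 = 3481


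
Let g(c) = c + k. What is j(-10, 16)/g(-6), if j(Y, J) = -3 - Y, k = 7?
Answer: 7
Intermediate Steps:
g(c) = 7 + c (g(c) = c + 7 = 7 + c)
j(-10, 16)/g(-6) = (-3 - 1*(-10))/(7 - 6) = (-3 + 10)/1 = 7*1 = 7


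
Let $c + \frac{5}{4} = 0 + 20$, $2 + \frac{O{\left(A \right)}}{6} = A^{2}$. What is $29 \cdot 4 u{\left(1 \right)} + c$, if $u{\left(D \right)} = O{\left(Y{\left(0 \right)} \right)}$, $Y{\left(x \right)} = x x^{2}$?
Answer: $- \frac{5493}{4} \approx -1373.3$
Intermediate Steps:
$Y{\left(x \right)} = x^{3}$
$O{\left(A \right)} = -12 + 6 A^{2}$
$u{\left(D \right)} = -12$ ($u{\left(D \right)} = -12 + 6 \left(0^{3}\right)^{2} = -12 + 6 \cdot 0^{2} = -12 + 6 \cdot 0 = -12 + 0 = -12$)
$c = \frac{75}{4}$ ($c = - \frac{5}{4} + \left(0 + 20\right) = - \frac{5}{4} + 20 = \frac{75}{4} \approx 18.75$)
$29 \cdot 4 u{\left(1 \right)} + c = 29 \cdot 4 \left(-12\right) + \frac{75}{4} = 29 \left(-48\right) + \frac{75}{4} = -1392 + \frac{75}{4} = - \frac{5493}{4}$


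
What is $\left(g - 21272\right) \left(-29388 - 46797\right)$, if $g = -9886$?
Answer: $2373772230$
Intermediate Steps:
$\left(g - 21272\right) \left(-29388 - 46797\right) = \left(-9886 - 21272\right) \left(-29388 - 46797\right) = \left(-31158\right) \left(-76185\right) = 2373772230$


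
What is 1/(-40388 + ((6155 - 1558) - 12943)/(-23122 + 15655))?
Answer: -2489/100522950 ≈ -2.4761e-5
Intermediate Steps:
1/(-40388 + ((6155 - 1558) - 12943)/(-23122 + 15655)) = 1/(-40388 + (4597 - 12943)/(-7467)) = 1/(-40388 - 8346*(-1/7467)) = 1/(-40388 + 2782/2489) = 1/(-100522950/2489) = -2489/100522950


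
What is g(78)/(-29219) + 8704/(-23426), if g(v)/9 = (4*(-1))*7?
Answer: -7306436/20131891 ≈ -0.36293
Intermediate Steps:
g(v) = -252 (g(v) = 9*((4*(-1))*7) = 9*(-4*7) = 9*(-28) = -252)
g(78)/(-29219) + 8704/(-23426) = -252/(-29219) + 8704/(-23426) = -252*(-1/29219) + 8704*(-1/23426) = 252/29219 - 256/689 = -7306436/20131891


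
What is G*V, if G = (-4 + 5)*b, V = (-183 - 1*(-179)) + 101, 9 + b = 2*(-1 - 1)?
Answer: -1261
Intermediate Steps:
b = -13 (b = -9 + 2*(-1 - 1) = -9 + 2*(-2) = -9 - 4 = -13)
V = 97 (V = (-183 + 179) + 101 = -4 + 101 = 97)
G = -13 (G = (-4 + 5)*(-13) = 1*(-13) = -13)
G*V = -13*97 = -1261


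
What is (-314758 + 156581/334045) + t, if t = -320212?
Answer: -212108397069/334045 ≈ -6.3497e+5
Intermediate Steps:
(-314758 + 156581/334045) + t = (-314758 + 156581/334045) - 320212 = -105143179529/334045 - 320212 = -212108397069/334045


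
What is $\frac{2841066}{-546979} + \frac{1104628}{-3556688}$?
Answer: $- \frac{2677248417055}{486358411388} \approx -5.5047$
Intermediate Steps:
$\frac{2841066}{-546979} + \frac{1104628}{-3556688} = 2841066 \left(- \frac{1}{546979}\right) + 1104628 \left(- \frac{1}{3556688}\right) = - \frac{2841066}{546979} - \frac{276157}{889172} = - \frac{2677248417055}{486358411388}$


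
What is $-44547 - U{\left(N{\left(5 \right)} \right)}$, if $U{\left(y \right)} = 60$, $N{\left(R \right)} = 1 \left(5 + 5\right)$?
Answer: $-44607$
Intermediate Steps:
$N{\left(R \right)} = 10$ ($N{\left(R \right)} = 1 \cdot 10 = 10$)
$-44547 - U{\left(N{\left(5 \right)} \right)} = -44547 - 60 = -44607$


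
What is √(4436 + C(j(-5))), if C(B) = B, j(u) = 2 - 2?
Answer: 2*√1109 ≈ 66.603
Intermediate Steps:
j(u) = 0
√(4436 + C(j(-5))) = √(4436 + 0) = √4436 = 2*√1109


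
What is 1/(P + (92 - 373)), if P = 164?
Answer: -1/117 ≈ -0.0085470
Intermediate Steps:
1/(P + (92 - 373)) = 1/(164 + (92 - 373)) = 1/(164 - 281) = 1/(-117) = -1/117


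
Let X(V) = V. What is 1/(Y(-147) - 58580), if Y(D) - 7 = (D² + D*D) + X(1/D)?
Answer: -147/2257186 ≈ -6.5125e-5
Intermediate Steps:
Y(D) = 7 + 1/D + 2*D² (Y(D) = 7 + ((D² + D*D) + 1/D) = 7 + ((D² + D²) + 1/D) = 7 + (2*D² + 1/D) = 7 + (1/D + 2*D²) = 7 + 1/D + 2*D²)
1/(Y(-147) - 58580) = 1/((7 + 1/(-147) + 2*(-147)²) - 58580) = 1/((7 - 1/147 + 2*21609) - 58580) = 1/((7 - 1/147 + 43218) - 58580) = 1/(6354074/147 - 58580) = 1/(-2257186/147) = -147/2257186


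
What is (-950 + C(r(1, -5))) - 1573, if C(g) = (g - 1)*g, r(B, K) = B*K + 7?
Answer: -2521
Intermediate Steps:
r(B, K) = 7 + B*K
C(g) = g*(-1 + g) (C(g) = (-1 + g)*g = g*(-1 + g))
(-950 + C(r(1, -5))) - 1573 = (-950 + (7 + 1*(-5))*(-1 + (7 + 1*(-5)))) - 1573 = (-950 + (7 - 5)*(-1 + (7 - 5))) - 1573 = (-950 + 2*(-1 + 2)) - 1573 = (-950 + 2*1) - 1573 = (-950 + 2) - 1573 = -948 - 1573 = -2521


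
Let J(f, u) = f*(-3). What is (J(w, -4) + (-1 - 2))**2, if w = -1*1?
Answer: 0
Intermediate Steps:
w = -1
J(f, u) = -3*f
(J(w, -4) + (-1 - 2))**2 = (-3*(-1) + (-1 - 2))**2 = (3 - 3)**2 = 0**2 = 0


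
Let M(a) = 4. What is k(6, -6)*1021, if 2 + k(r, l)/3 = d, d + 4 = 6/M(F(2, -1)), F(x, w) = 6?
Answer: -27567/2 ≈ -13784.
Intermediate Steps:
d = -5/2 (d = -4 + 6/4 = -4 + 6*(¼) = -4 + 3/2 = -5/2 ≈ -2.5000)
k(r, l) = -27/2 (k(r, l) = -6 + 3*(-5/2) = -6 - 15/2 = -27/2)
k(6, -6)*1021 = -27/2*1021 = -27567/2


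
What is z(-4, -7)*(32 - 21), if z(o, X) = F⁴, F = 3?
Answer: 891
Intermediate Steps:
z(o, X) = 81 (z(o, X) = 3⁴ = 81)
z(-4, -7)*(32 - 21) = 81*(32 - 21) = 81*11 = 891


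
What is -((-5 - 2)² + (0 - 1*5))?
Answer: -44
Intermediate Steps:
-((-5 - 2)² + (0 - 1*5)) = -((-7)² + (0 - 5)) = -(49 - 5) = -1*44 = -44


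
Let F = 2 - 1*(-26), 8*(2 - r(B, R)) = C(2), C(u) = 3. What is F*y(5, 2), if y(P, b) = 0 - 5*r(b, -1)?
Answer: -455/2 ≈ -227.50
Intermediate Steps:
r(B, R) = 13/8 (r(B, R) = 2 - ⅛*3 = 2 - 3/8 = 13/8)
y(P, b) = -65/8 (y(P, b) = 0 - 5*13/8 = 0 - 65/8 = -65/8)
F = 28 (F = 2 + 26 = 28)
F*y(5, 2) = 28*(-65/8) = -455/2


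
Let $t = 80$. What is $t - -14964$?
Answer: $15044$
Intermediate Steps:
$t - -14964 = 80 - -14964 = 80 + 14964 = 15044$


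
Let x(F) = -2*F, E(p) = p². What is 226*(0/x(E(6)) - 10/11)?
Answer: -2260/11 ≈ -205.45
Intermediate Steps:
x(F) = -2*F
226*(0/x(E(6)) - 10/11) = 226*(0/((-2*6²)) - 10/11) = 226*(0/((-2*36)) - 10*1/11) = 226*(0/(-72) - 10/11) = 226*(0*(-1/72) - 10/11) = 226*(0 - 10/11) = 226*(-10/11) = -2260/11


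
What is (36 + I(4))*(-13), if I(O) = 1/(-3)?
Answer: -1391/3 ≈ -463.67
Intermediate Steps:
I(O) = -⅓
(36 + I(4))*(-13) = (36 - ⅓)*(-13) = (107/3)*(-13) = -1391/3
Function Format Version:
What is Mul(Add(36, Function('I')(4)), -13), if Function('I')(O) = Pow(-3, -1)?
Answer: Rational(-1391, 3) ≈ -463.67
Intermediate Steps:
Function('I')(O) = Rational(-1, 3)
Mul(Add(36, Function('I')(4)), -13) = Mul(Add(36, Rational(-1, 3)), -13) = Mul(Rational(107, 3), -13) = Rational(-1391, 3)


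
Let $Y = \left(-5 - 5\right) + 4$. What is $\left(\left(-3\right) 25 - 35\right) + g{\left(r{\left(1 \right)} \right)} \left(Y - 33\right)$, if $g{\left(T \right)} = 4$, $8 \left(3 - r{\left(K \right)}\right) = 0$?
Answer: $-266$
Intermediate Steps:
$r{\left(K \right)} = 3$ ($r{\left(K \right)} = 3 - 0 = 3 + 0 = 3$)
$Y = -6$ ($Y = -10 + 4 = -6$)
$\left(\left(-3\right) 25 - 35\right) + g{\left(r{\left(1 \right)} \right)} \left(Y - 33\right) = \left(\left(-3\right) 25 - 35\right) + 4 \left(-6 - 33\right) = \left(-75 - 35\right) + 4 \left(-39\right) = -110 - 156 = -266$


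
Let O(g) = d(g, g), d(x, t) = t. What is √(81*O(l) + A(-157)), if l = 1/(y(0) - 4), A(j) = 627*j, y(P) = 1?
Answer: I*√98466 ≈ 313.79*I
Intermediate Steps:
l = -⅓ (l = 1/(1 - 4) = 1/(-3) = -⅓ ≈ -0.33333)
O(g) = g
√(81*O(l) + A(-157)) = √(81*(-⅓) + 627*(-157)) = √(-27 - 98439) = √(-98466) = I*√98466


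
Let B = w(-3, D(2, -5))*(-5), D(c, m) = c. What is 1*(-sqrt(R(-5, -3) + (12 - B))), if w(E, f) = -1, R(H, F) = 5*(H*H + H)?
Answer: -sqrt(107) ≈ -10.344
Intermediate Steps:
R(H, F) = 5*H + 5*H**2 (R(H, F) = 5*(H**2 + H) = 5*(H + H**2) = 5*H + 5*H**2)
B = 5 (B = -1*(-5) = 5)
1*(-sqrt(R(-5, -3) + (12 - B))) = 1*(-sqrt(5*(-5)*(1 - 5) + (12 - 1*5))) = 1*(-sqrt(5*(-5)*(-4) + (12 - 5))) = 1*(-sqrt(100 + 7)) = 1*(-sqrt(107)) = -sqrt(107)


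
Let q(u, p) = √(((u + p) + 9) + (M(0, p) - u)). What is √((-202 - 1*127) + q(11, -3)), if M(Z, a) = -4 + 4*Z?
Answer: √(-329 + √2) ≈ 18.099*I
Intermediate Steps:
q(u, p) = √(5 + p) (q(u, p) = √(((u + p) + 9) + ((-4 + 4*0) - u)) = √(((p + u) + 9) + ((-4 + 0) - u)) = √((9 + p + u) + (-4 - u)) = √(5 + p))
√((-202 - 1*127) + q(11, -3)) = √((-202 - 1*127) + √(5 - 3)) = √((-202 - 127) + √2) = √(-329 + √2)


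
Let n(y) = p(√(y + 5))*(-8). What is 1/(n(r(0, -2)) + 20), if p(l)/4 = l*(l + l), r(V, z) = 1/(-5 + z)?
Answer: -7/2036 ≈ -0.0034381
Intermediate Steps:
p(l) = 8*l² (p(l) = 4*(l*(l + l)) = 4*(l*(2*l)) = 4*(2*l²) = 8*l²)
n(y) = -320 - 64*y (n(y) = (8*(√(y + 5))²)*(-8) = (8*(√(5 + y))²)*(-8) = (8*(5 + y))*(-8) = (40 + 8*y)*(-8) = -320 - 64*y)
1/(n(r(0, -2)) + 20) = 1/((-320 - 64/(-5 - 2)) + 20) = 1/((-320 - 64/(-7)) + 20) = 1/((-320 - 64*(-⅐)) + 20) = 1/((-320 + 64/7) + 20) = 1/(-2176/7 + 20) = 1/(-2036/7) = -7/2036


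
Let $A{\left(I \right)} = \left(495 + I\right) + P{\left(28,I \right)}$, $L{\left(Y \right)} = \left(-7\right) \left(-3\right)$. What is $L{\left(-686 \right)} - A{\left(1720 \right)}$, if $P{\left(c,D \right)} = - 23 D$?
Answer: $37366$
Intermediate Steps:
$L{\left(Y \right)} = 21$
$A{\left(I \right)} = 495 - 22 I$ ($A{\left(I \right)} = \left(495 + I\right) - 23 I = 495 - 22 I$)
$L{\left(-686 \right)} - A{\left(1720 \right)} = 21 - \left(495 - 37840\right) = 21 - -37345 = 21 + 37345 = 37366$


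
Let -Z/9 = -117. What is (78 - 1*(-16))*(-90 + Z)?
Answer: 90522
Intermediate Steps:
Z = 1053 (Z = -9*(-117) = 1053)
(78 - 1*(-16))*(-90 + Z) = (78 - 1*(-16))*(-90 + 1053) = (78 + 16)*963 = 94*963 = 90522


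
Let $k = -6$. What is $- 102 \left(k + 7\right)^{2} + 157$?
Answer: $55$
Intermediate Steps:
$- 102 \left(k + 7\right)^{2} + 157 = - 102 \left(-6 + 7\right)^{2} + 157 = - 102 \cdot 1^{2} + 157 = \left(-102\right) 1 + 157 = -102 + 157 = 55$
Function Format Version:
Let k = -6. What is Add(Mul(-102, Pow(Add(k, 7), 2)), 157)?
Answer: 55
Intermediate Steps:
Add(Mul(-102, Pow(Add(k, 7), 2)), 157) = Add(Mul(-102, Pow(Add(-6, 7), 2)), 157) = Add(Mul(-102, Pow(1, 2)), 157) = Add(Mul(-102, 1), 157) = Add(-102, 157) = 55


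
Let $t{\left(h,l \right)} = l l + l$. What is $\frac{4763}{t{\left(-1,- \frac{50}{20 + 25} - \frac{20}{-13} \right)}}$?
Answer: $\frac{65200707}{8350} \approx 7808.5$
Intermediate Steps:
$t{\left(h,l \right)} = l + l^{2}$ ($t{\left(h,l \right)} = l^{2} + l = l + l^{2}$)
$\frac{4763}{t{\left(-1,- \frac{50}{20 + 25} - \frac{20}{-13} \right)}} = \frac{4763}{\left(- \frac{50}{20 + 25} - \frac{20}{-13}\right) \left(1 - \left(- \frac{20}{13} + \frac{50}{20 + 25}\right)\right)} = \frac{4763}{\left(- \frac{50}{45} - - \frac{20}{13}\right) \left(1 - \left(- \frac{20}{13} + \frac{50}{45}\right)\right)} = \frac{4763}{\left(\left(-50\right) \frac{1}{45} + \frac{20}{13}\right) \left(1 + \left(\left(-50\right) \frac{1}{45} + \frac{20}{13}\right)\right)} = \frac{4763}{\left(- \frac{10}{9} + \frac{20}{13}\right) \left(1 + \left(- \frac{10}{9} + \frac{20}{13}\right)\right)} = \frac{4763}{\frac{50}{117} \left(1 + \frac{50}{117}\right)} = \frac{4763}{\frac{50}{117} \cdot \frac{167}{117}} = \frac{4763}{\frac{8350}{13689}} = 4763 \cdot \frac{13689}{8350} = \frac{65200707}{8350}$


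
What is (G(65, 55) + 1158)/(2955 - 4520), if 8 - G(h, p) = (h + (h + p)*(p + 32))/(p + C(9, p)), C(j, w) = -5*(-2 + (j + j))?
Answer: -7931/7825 ≈ -1.0135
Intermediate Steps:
C(j, w) = 10 - 10*j (C(j, w) = -5*(-2 + 2*j) = 10 - 10*j)
G(h, p) = 8 - (h + (32 + p)*(h + p))/(-80 + p) (G(h, p) = 8 - (h + (h + p)*(p + 32))/(p + (10 - 10*9)) = 8 - (h + (h + p)*(32 + p))/(p + (10 - 90)) = 8 - (h + (32 + p)*(h + p))/(p - 80) = 8 - (h + (32 + p)*(h + p))/(-80 + p))
(G(65, 55) + 1158)/(2955 - 4520) = ((-640 - 1*55**2 - 33*65 - 24*55 - 1*65*55)/(-80 + 55) + 1158)/(2955 - 4520) = ((-640 - 1*3025 - 2145 - 1320 - 3575)/(-25) + 1158)/(-1565) = (-(-640 - 3025 - 2145 - 1320 - 3575)/25 + 1158)*(-1/1565) = (-1/25*(-10705) + 1158)*(-1/1565) = (2141/5 + 1158)*(-1/1565) = (7931/5)*(-1/1565) = -7931/7825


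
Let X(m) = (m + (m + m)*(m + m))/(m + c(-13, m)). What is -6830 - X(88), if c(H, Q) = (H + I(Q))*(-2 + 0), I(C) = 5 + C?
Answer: -57587/9 ≈ -6398.6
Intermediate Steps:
c(H, Q) = -10 - 2*H - 2*Q (c(H, Q) = (H + (5 + Q))*(-2 + 0) = (5 + H + Q)*(-2) = -10 - 2*H - 2*Q)
X(m) = (m + 4*m**2)/(16 - m) (X(m) = (m + (m + m)*(m + m))/(m + (-10 - 2*(-13) - 2*m)) = (m + (2*m)*(2*m))/(m + (-10 + 26 - 2*m)) = (m + 4*m**2)/(m + (16 - 2*m)) = (m + 4*m**2)/(16 - m))
-6830 - X(88) = -6830 - 88*(1 + 4*88)/(16 - 1*88) = -6830 - 88*(1 + 352)/(16 - 88) = -6830 - 88*353/(-72) = -6830 - 88*(-1)*353/72 = -6830 - 1*(-3883/9) = -6830 + 3883/9 = -57587/9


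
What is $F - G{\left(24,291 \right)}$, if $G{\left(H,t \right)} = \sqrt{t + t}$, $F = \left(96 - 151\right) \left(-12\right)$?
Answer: $660 - \sqrt{582} \approx 635.88$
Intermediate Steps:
$F = 660$ ($F = \left(-55\right) \left(-12\right) = 660$)
$G{\left(H,t \right)} = \sqrt{2} \sqrt{t}$ ($G{\left(H,t \right)} = \sqrt{2 t} = \sqrt{2} \sqrt{t}$)
$F - G{\left(24,291 \right)} = 660 - \sqrt{2} \sqrt{291} = 660 - \sqrt{582}$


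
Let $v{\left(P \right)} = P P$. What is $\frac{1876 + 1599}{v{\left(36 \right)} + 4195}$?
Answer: $\frac{3475}{5491} \approx 0.63285$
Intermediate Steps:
$v{\left(P \right)} = P^{2}$
$\frac{1876 + 1599}{v{\left(36 \right)} + 4195} = \frac{1876 + 1599}{36^{2} + 4195} = \frac{3475}{1296 + 4195} = \frac{3475}{5491}$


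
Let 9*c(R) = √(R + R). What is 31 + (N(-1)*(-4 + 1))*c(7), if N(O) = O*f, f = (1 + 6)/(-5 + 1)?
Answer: 31 - 7*√14/12 ≈ 28.817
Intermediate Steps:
f = -7/4 (f = 7/(-4) = 7*(-¼) = -7/4 ≈ -1.7500)
c(R) = √2*√R/9 (c(R) = √(R + R)/9 = √(2*R)/9 = (√2*√R)/9 = √2*√R/9)
N(O) = -7*O/4 (N(O) = O*(-7/4) = -7*O/4)
31 + (N(-1)*(-4 + 1))*c(7) = 31 + ((-7/4*(-1))*(-4 + 1))*(√2*√7/9) = 31 + ((7/4)*(-3))*(√14/9) = 31 - 7*√14/12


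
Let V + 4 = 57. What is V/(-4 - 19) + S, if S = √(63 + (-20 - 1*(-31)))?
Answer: -53/23 + √74 ≈ 6.2980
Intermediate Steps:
V = 53 (V = -4 + 57 = 53)
S = √74 (S = √(63 + (-20 + 31)) = √(63 + 11) = √74 ≈ 8.6023)
V/(-4 - 19) + S = 53/(-4 - 19) + √74 = 53/(-23) + √74 = -1/23*53 + √74 = -53/23 + √74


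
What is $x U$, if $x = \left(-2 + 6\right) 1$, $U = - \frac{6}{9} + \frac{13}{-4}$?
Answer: $- \frac{47}{3} \approx -15.667$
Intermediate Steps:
$U = - \frac{47}{12}$ ($U = \left(-6\right) \frac{1}{9} + 13 \left(- \frac{1}{4}\right) = - \frac{2}{3} - \frac{13}{4} = - \frac{47}{12} \approx -3.9167$)
$x = 4$ ($x = 4 \cdot 1 = 4$)
$x U = 4 \left(- \frac{47}{12}\right) = - \frac{47}{3}$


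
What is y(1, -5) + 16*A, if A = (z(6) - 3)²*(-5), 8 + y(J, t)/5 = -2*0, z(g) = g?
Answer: -760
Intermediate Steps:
y(J, t) = -40 (y(J, t) = -40 + 5*(-2*0) = -40 + 5*0 = -40 + 0 = -40)
A = -45 (A = (6 - 3)²*(-5) = 3²*(-5) = 9*(-5) = -45)
y(1, -5) + 16*A = -40 + 16*(-45) = -40 - 720 = -760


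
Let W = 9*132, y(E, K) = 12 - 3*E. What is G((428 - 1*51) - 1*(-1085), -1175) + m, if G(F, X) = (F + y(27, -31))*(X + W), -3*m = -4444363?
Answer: 4498690/3 ≈ 1.4996e+6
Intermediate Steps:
m = 4444363/3 (m = -⅓*(-4444363) = 4444363/3 ≈ 1.4815e+6)
W = 1188
G(F, X) = (-69 + F)*(1188 + X) (G(F, X) = (F + (12 - 3*27))*(X + 1188) = (F + (12 - 81))*(1188 + X) = (F - 69)*(1188 + X) = (-69 + F)*(1188 + X))
G((428 - 1*51) - 1*(-1085), -1175) + m = (-81972 - 69*(-1175) + 1188*((428 - 1*51) - 1*(-1085)) + ((428 - 1*51) - 1*(-1085))*(-1175)) + 4444363/3 = (-81972 + 81075 + 1188*((428 - 51) + 1085) + ((428 - 51) + 1085)*(-1175)) + 4444363/3 = (-81972 + 81075 + 1188*(377 + 1085) + (377 + 1085)*(-1175)) + 4444363/3 = (-81972 + 81075 + 1188*1462 + 1462*(-1175)) + 4444363/3 = (-81972 + 81075 + 1736856 - 1717850) + 4444363/3 = 18109 + 4444363/3 = 4498690/3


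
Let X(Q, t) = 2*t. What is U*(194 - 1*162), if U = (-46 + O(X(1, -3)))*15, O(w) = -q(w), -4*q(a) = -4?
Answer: -22560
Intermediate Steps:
q(a) = 1 (q(a) = -1/4*(-4) = 1)
O(w) = -1 (O(w) = -1*1 = -1)
U = -705 (U = (-46 - 1)*15 = -47*15 = -705)
U*(194 - 1*162) = -705*(194 - 1*162) = -705*(194 - 162) = -705*32 = -22560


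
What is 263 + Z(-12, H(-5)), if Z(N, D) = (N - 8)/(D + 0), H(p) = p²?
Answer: 1311/5 ≈ 262.20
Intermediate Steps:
Z(N, D) = (-8 + N)/D
263 + Z(-12, H(-5)) = 263 + (-8 - 12)/((-5)²) = 263 - 20/25 = 263 + (1/25)*(-20) = 263 - ⅘ = 1311/5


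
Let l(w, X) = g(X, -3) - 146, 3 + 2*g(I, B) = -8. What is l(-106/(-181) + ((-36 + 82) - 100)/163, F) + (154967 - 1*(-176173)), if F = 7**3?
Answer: 661977/2 ≈ 3.3099e+5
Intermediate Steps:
g(I, B) = -11/2 (g(I, B) = -3/2 + (1/2)*(-8) = -3/2 - 4 = -11/2)
F = 343
l(w, X) = -303/2 (l(w, X) = -11/2 - 146 = -303/2)
l(-106/(-181) + ((-36 + 82) - 100)/163, F) + (154967 - 1*(-176173)) = -303/2 + (154967 - 1*(-176173)) = -303/2 + (154967 + 176173) = -303/2 + 331140 = 661977/2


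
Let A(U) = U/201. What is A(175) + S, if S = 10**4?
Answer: 2010175/201 ≈ 10001.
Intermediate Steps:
A(U) = U/201 (A(U) = U*(1/201) = U/201)
S = 10000
A(175) + S = (1/201)*175 + 10000 = 175/201 + 10000 = 2010175/201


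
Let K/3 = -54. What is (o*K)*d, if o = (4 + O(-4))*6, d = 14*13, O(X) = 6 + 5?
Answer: -2653560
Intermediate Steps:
O(X) = 11
K = -162 (K = 3*(-54) = -162)
d = 182
o = 90 (o = (4 + 11)*6 = 15*6 = 90)
(o*K)*d = (90*(-162))*182 = -14580*182 = -2653560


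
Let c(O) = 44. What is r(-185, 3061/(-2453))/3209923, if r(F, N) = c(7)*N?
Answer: -12244/715812829 ≈ -1.7105e-5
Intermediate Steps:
r(F, N) = 44*N
r(-185, 3061/(-2453))/3209923 = (44*(3061/(-2453)))/3209923 = (44*(3061*(-1/2453)))*(1/3209923) = (44*(-3061/2453))*(1/3209923) = -12244/223*1/3209923 = -12244/715812829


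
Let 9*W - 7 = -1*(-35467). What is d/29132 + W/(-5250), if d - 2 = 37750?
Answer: 93794179/172060875 ≈ 0.54512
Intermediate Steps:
W = 35474/9 (W = 7/9 + (-1*(-35467))/9 = 7/9 + (1/9)*35467 = 7/9 + 35467/9 = 35474/9 ≈ 3941.6)
d = 37752 (d = 2 + 37750 = 37752)
d/29132 + W/(-5250) = 37752/29132 + (35474/9)/(-5250) = 37752*(1/29132) + (35474/9)*(-1/5250) = 9438/7283 - 17737/23625 = 93794179/172060875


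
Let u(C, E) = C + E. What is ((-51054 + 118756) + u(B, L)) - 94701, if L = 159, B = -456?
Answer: -27296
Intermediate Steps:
((-51054 + 118756) + u(B, L)) - 94701 = ((-51054 + 118756) + (-456 + 159)) - 94701 = (67702 - 297) - 94701 = 67405 - 94701 = -27296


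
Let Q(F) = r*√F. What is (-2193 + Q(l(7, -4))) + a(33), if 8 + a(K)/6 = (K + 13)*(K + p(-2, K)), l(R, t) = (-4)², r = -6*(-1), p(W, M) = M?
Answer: 15999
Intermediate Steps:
r = 6
l(R, t) = 16
a(K) = -48 + 12*K*(13 + K) (a(K) = -48 + 6*((K + 13)*(K + K)) = -48 + 6*((13 + K)*(2*K)) = -48 + 6*(2*K*(13 + K)) = -48 + 12*K*(13 + K))
Q(F) = 6*√F
(-2193 + Q(l(7, -4))) + a(33) = (-2193 + 6*√16) + (-48 + 12*33² + 156*33) = (-2193 + 6*4) + (-48 + 12*1089 + 5148) = (-2193 + 24) + (-48 + 13068 + 5148) = -2169 + 18168 = 15999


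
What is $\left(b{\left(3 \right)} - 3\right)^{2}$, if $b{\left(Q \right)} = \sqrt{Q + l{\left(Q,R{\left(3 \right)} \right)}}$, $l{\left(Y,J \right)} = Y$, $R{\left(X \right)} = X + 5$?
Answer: $\left(3 - \sqrt{6}\right)^{2} \approx 0.30306$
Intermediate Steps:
$R{\left(X \right)} = 5 + X$
$b{\left(Q \right)} = \sqrt{2} \sqrt{Q}$ ($b{\left(Q \right)} = \sqrt{Q + Q} = \sqrt{2 Q} = \sqrt{2} \sqrt{Q}$)
$\left(b{\left(3 \right)} - 3\right)^{2} = \left(\sqrt{2} \sqrt{3} - 3\right)^{2} = \left(\sqrt{6} - 3\right)^{2} = \left(-3 + \sqrt{6}\right)^{2}$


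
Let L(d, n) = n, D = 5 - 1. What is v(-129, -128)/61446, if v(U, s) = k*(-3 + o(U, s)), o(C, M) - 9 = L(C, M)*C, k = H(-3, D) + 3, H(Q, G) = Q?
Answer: 0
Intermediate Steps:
D = 4
k = 0 (k = -3 + 3 = 0)
o(C, M) = 9 + C*M (o(C, M) = 9 + M*C = 9 + C*M)
v(U, s) = 0 (v(U, s) = 0*(-3 + (9 + U*s)) = 0*(6 + U*s) = 0)
v(-129, -128)/61446 = 0/61446 = 0*(1/61446) = 0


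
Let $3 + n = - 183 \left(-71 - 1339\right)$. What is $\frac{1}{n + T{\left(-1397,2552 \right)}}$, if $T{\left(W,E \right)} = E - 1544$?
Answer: $\frac{1}{259035} \approx 3.8605 \cdot 10^{-6}$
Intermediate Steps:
$T{\left(W,E \right)} = -1544 + E$ ($T{\left(W,E \right)} = E - 1544 = -1544 + E$)
$n = 258027$ ($n = -3 - 183 \left(-71 - 1339\right) = -3 - -258030 = -3 + 258030 = 258027$)
$\frac{1}{n + T{\left(-1397,2552 \right)}} = \frac{1}{258027 + \left(-1544 + 2552\right)} = \frac{1}{258027 + 1008} = \frac{1}{259035}$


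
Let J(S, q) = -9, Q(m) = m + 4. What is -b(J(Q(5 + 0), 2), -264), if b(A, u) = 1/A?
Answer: ⅑ ≈ 0.11111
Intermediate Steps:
Q(m) = 4 + m
b(A, u) = 1/A
-b(J(Q(5 + 0), 2), -264) = -1/(-9) = -1*(-⅑) = ⅑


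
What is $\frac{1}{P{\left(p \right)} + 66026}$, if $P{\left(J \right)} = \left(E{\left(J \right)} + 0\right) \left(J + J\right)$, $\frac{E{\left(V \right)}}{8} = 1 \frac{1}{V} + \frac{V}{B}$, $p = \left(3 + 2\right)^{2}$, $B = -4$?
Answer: $\frac{1}{63542} \approx 1.5738 \cdot 10^{-5}$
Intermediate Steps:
$p = 25$ ($p = 5^{2} = 25$)
$E{\left(V \right)} = - 2 V + \frac{8}{V}$ ($E{\left(V \right)} = 8 \left(1 \frac{1}{V} + \frac{V}{-4}\right) = 8 \left(\frac{1}{V} + V \left(- \frac{1}{4}\right)\right) = 8 \left(\frac{1}{V} - \frac{V}{4}\right) = - 2 V + \frac{8}{V}$)
$P{\left(J \right)} = 2 J \left(- 2 J + \frac{8}{J}\right)$ ($P{\left(J \right)} = \left(\left(- 2 J + \frac{8}{J}\right) + 0\right) \left(J + J\right) = \left(- 2 J + \frac{8}{J}\right) 2 J = 2 J \left(- 2 J + \frac{8}{J}\right)$)
$\frac{1}{P{\left(p \right)} + 66026} = \frac{1}{\left(16 - 4 \cdot 25^{2}\right) + 66026} = \frac{1}{\left(16 - 2500\right) + 66026} = \frac{1}{-2484 + 66026} = \frac{1}{63542}$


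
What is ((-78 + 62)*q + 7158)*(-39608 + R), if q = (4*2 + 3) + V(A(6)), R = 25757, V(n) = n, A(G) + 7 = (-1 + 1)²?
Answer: -98258994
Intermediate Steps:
A(G) = -7 (A(G) = -7 + (-1 + 1)² = -7 + 0² = -7 + 0 = -7)
q = 4 (q = (4*2 + 3) - 7 = (8 + 3) - 7 = 11 - 7 = 4)
((-78 + 62)*q + 7158)*(-39608 + R) = ((-78 + 62)*4 + 7158)*(-39608 + 25757) = (-16*4 + 7158)*(-13851) = (-64 + 7158)*(-13851) = 7094*(-13851) = -98258994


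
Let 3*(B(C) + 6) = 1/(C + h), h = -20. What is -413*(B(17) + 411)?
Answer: -1504972/9 ≈ -1.6722e+5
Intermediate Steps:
B(C) = -6 + 1/(3*(-20 + C)) (B(C) = -6 + 1/(3*(C - 20)) = -6 + 1/(3*(-20 + C)))
-413*(B(17) + 411) = -413*((361 - 18*17)/(3*(-20 + 17)) + 411) = -413*((⅓)*(361 - 306)/(-3) + 411) = -413*((⅓)*(-⅓)*55 + 411) = -413*(-55/9 + 411) = -413*3644/9 = -1504972/9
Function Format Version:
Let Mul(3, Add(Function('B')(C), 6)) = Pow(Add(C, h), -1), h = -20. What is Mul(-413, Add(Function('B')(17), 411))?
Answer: Rational(-1504972, 9) ≈ -1.6722e+5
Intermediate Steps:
Function('B')(C) = Add(-6, Mul(Rational(1, 3), Pow(Add(-20, C), -1))) (Function('B')(C) = Add(-6, Mul(Rational(1, 3), Pow(Add(C, -20), -1))) = Add(-6, Mul(Rational(1, 3), Pow(Add(-20, C), -1))))
Mul(-413, Add(Function('B')(17), 411)) = Mul(-413, Add(Mul(Rational(1, 3), Pow(Add(-20, 17), -1), Add(361, Mul(-18, 17))), 411)) = Mul(-413, Add(Mul(Rational(1, 3), Pow(-3, -1), Add(361, -306)), 411)) = Mul(-413, Add(Mul(Rational(1, 3), Rational(-1, 3), 55), 411)) = Mul(-413, Add(Rational(-55, 9), 411)) = Mul(-413, Rational(3644, 9)) = Rational(-1504972, 9)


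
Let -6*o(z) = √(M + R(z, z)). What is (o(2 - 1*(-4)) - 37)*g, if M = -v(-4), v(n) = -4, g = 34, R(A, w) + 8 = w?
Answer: -1258 - 17*√2/3 ≈ -1266.0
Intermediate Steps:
R(A, w) = -8 + w
M = 4 (M = -1*(-4) = 4)
o(z) = -√(-4 + z)/6 (o(z) = -√(4 + (-8 + z))/6 = -√(-4 + z)/6)
(o(2 - 1*(-4)) - 37)*g = (-√(-4 + (2 - 1*(-4)))/6 - 37)*34 = (-√(-4 + (2 + 4))/6 - 37)*34 = (-√(-4 + 6)/6 - 37)*34 = (-√2/6 - 37)*34 = (-37 - √2/6)*34 = -1258 - 17*√2/3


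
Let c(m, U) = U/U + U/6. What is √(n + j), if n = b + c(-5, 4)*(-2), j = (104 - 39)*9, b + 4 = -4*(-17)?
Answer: √5811/3 ≈ 25.410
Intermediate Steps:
c(m, U) = 1 + U/6 (c(m, U) = 1 + U*(⅙) = 1 + U/6)
b = 64 (b = -4 - 4*(-17) = -4 + 68 = 64)
j = 585 (j = 65*9 = 585)
n = 182/3 (n = 64 + (1 + (⅙)*4)*(-2) = 64 + (1 + ⅔)*(-2) = 64 + (5/3)*(-2) = 64 - 10/3 = 182/3 ≈ 60.667)
√(n + j) = √(182/3 + 585) = √(1937/3) = √5811/3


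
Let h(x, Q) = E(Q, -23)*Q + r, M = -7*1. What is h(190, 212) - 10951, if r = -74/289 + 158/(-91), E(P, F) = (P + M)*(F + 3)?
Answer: -23147143545/26299 ≈ -8.8015e+5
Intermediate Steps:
M = -7
E(P, F) = (-7 + P)*(3 + F) (E(P, F) = (P - 7)*(F + 3) = (-7 + P)*(3 + F))
r = -52396/26299 (r = -74*1/289 + 158*(-1/91) = -74/289 - 158/91 = -52396/26299 ≈ -1.9923)
h(x, Q) = -52396/26299 + Q*(140 - 20*Q) (h(x, Q) = (-21 - 7*(-23) + 3*Q - 23*Q)*Q - 52396/26299 = (-21 + 161 + 3*Q - 23*Q)*Q - 52396/26299 = (140 - 20*Q)*Q - 52396/26299 = Q*(140 - 20*Q) - 52396/26299 = -52396/26299 + Q*(140 - 20*Q))
h(190, 212) - 10951 = (-52396/26299 - 20*212*(-7 + 212)) - 10951 = (-52396/26299 - 20*212*205) - 10951 = (-52396/26299 - 869200) - 10951 = -22859143196/26299 - 10951 = -23147143545/26299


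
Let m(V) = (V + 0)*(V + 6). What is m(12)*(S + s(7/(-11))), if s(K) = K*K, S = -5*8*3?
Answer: -3125736/121 ≈ -25833.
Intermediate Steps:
m(V) = V*(6 + V)
S = -120 (S = -40*3 = -120)
s(K) = K**2
m(12)*(S + s(7/(-11))) = (12*(6 + 12))*(-120 + (7/(-11))**2) = (12*18)*(-120 + (7*(-1/11))**2) = 216*(-120 + (-7/11)**2) = 216*(-120 + 49/121) = 216*(-14471/121) = -3125736/121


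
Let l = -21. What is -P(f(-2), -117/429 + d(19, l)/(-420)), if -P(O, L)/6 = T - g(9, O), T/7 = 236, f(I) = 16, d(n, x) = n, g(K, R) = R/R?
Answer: 9906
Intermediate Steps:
g(K, R) = 1
T = 1652 (T = 7*236 = 1652)
P(O, L) = -9906 (P(O, L) = -6*(1652 - 1*1) = -6*(1652 - 1) = -6*1651 = -9906)
-P(f(-2), -117/429 + d(19, l)/(-420)) = -1*(-9906) = 9906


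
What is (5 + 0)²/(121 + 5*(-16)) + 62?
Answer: 2567/41 ≈ 62.610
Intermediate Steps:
(5 + 0)²/(121 + 5*(-16)) + 62 = 5²/(121 - 80) + 62 = 25/41 + 62 = 2567/41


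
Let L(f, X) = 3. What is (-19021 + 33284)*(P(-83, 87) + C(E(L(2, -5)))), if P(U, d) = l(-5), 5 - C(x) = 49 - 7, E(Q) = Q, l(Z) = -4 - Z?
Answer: -513468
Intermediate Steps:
C(x) = -37 (C(x) = 5 - (49 - 7) = 5 - 1*42 = 5 - 42 = -37)
P(U, d) = 1 (P(U, d) = -4 - 1*(-5) = -4 + 5 = 1)
(-19021 + 33284)*(P(-83, 87) + C(E(L(2, -5)))) = (-19021 + 33284)*(1 - 37) = 14263*(-36) = -513468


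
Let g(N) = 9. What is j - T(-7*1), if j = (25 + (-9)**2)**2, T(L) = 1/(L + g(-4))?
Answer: 22471/2 ≈ 11236.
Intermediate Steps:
T(L) = 1/(9 + L) (T(L) = 1/(L + 9) = 1/(9 + L))
j = 11236 (j = (25 + 81)**2 = 106**2 = 11236)
j - T(-7*1) = 11236 - 1/(9 - 7*1) = 11236 - 1/(9 - 7) = 11236 - 1/2 = 22471/2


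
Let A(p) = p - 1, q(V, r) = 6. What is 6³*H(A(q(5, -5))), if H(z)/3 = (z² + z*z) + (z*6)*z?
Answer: 129600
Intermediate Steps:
A(p) = -1 + p
H(z) = 24*z² (H(z) = 3*((z² + z*z) + (z*6)*z) = 3*((z² + z²) + (6*z)*z) = 3*(2*z² + 6*z²) = 3*(8*z²) = 24*z²)
6³*H(A(q(5, -5))) = 6³*(24*(-1 + 6)²) = 216*(24*5²) = 216*(24*25) = 216*600 = 129600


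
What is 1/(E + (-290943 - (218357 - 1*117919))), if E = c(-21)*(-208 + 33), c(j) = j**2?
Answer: -1/468556 ≈ -2.1342e-6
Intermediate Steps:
E = -77175 (E = (-21)**2*(-208 + 33) = 441*(-175) = -77175)
1/(E + (-290943 - (218357 - 1*117919))) = 1/(-77175 + (-290943 - (218357 - 1*117919))) = 1/(-77175 + (-290943 - (218357 - 117919))) = 1/(-77175 + (-290943 - 1*100438)) = 1/(-77175 + (-290943 - 100438)) = 1/(-77175 - 391381) = 1/(-468556) = -1/468556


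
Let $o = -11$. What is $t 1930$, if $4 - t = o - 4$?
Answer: $36670$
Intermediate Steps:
$t = 19$ ($t = 4 - \left(-11 - 4\right) = 4 - -15 = 4 + 15 = 19$)
$t 1930 = 19 \cdot 1930 = 36670$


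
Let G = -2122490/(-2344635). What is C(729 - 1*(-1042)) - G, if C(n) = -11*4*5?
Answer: -103588438/468927 ≈ -220.91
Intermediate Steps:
G = 424498/468927 (G = -2122490*(-1/2344635) = 424498/468927 ≈ 0.90525)
C(n) = -220 (C(n) = -44*5 = -220)
C(729 - 1*(-1042)) - G = -220 - 1*424498/468927 = -220 - 424498/468927 = -103588438/468927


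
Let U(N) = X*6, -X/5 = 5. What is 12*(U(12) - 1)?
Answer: -1812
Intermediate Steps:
X = -25 (X = -5*5 = -25)
U(N) = -150 (U(N) = -25*6 = -150)
12*(U(12) - 1) = 12*(-150 - 1) = 12*(-151) = -1812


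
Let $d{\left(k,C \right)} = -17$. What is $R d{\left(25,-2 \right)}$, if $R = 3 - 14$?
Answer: $187$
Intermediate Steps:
$R = -11$ ($R = 3 - 14 = -11$)
$R d{\left(25,-2 \right)} = \left(-11\right) \left(-17\right) = 187$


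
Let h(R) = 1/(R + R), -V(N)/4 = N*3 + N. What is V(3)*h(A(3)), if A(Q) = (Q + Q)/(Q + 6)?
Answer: -36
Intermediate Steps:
A(Q) = 2*Q/(6 + Q) (A(Q) = (2*Q)/(6 + Q) = 2*Q/(6 + Q))
V(N) = -16*N (V(N) = -4*(N*3 + N) = -4*(3*N + N) = -16*N)
h(R) = 1/(2*R)
V(3)*h(A(3)) = (-16*3)*(1/(2*((2*3/(6 + 3))))) = -24/(2*3/9) = -24/(2*3*(⅑)) = -24/⅔ = -24*3/2 = -48*¾ = -36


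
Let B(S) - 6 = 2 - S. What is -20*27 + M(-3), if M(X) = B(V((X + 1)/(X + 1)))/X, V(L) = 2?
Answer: -542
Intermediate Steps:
B(S) = 8 - S (B(S) = 6 + (2 - S) = 8 - S)
M(X) = 6/X (M(X) = (8 - 1*2)/X = (8 - 2)/X = 6/X)
-20*27 + M(-3) = -20*27 + 6/(-3) = -540 + 6*(-⅓) = -540 - 2 = -542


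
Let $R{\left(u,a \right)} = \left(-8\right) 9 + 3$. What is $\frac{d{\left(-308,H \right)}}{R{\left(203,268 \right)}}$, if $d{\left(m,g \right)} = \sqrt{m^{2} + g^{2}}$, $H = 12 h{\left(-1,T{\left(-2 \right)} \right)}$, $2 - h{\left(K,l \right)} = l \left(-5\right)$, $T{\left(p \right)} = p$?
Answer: $- \frac{4 \sqrt{6505}}{69} \approx -4.6756$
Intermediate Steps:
$h{\left(K,l \right)} = 2 + 5 l$ ($h{\left(K,l \right)} = 2 - l \left(-5\right) = 2 - - 5 l = 2 + 5 l$)
$R{\left(u,a \right)} = -69$ ($R{\left(u,a \right)} = -72 + 3 = -69$)
$H = -96$ ($H = 12 \left(2 + 5 \left(-2\right)\right) = 12 \left(2 - 10\right) = 12 \left(-8\right) = -96$)
$d{\left(m,g \right)} = \sqrt{g^{2} + m^{2}}$
$\frac{d{\left(-308,H \right)}}{R{\left(203,268 \right)}} = \frac{\sqrt{\left(-96\right)^{2} + \left(-308\right)^{2}}}{-69} = \sqrt{9216 + 94864} \left(- \frac{1}{69}\right) = \sqrt{104080} \left(- \frac{1}{69}\right) = 4 \sqrt{6505} \left(- \frac{1}{69}\right) = - \frac{4 \sqrt{6505}}{69}$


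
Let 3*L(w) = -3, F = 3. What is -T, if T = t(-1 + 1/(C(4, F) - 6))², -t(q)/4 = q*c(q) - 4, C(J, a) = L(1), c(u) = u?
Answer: -278784/2401 ≈ -116.11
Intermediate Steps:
L(w) = -1 (L(w) = (⅓)*(-3) = -1)
C(J, a) = -1
t(q) = 16 - 4*q² (t(q) = -4*(q*q - 4) = -4*(q² - 4) = -4*(-4 + q²) = 16 - 4*q²)
T = 278784/2401 (T = (16 - 4*(-1 + 1/(-1 - 6))²)² = (16 - 4*(-1 + 1/(-7))²)² = (16 - 4*(-1 - ⅐)²)² = (16 - 4*(-8/7)²)² = (16 - 4*64/49)² = (16 - 256/49)² = (528/49)² = 278784/2401 ≈ 116.11)
-T = -1*278784/2401 = -278784/2401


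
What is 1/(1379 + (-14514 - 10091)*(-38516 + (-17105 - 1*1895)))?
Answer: 1/1415182559 ≈ 7.0662e-10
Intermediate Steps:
1/(1379 + (-14514 - 10091)*(-38516 + (-17105 - 1*1895))) = 1/(1379 - 24605*(-38516 + (-17105 - 1895))) = 1/(1379 - 24605*(-38516 - 19000)) = 1/(1379 - 24605*(-57516)) = 1/(1379 + 1415181180) = 1/1415182559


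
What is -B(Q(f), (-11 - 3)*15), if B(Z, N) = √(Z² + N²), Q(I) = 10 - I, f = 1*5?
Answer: -5*√1765 ≈ -210.06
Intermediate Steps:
f = 5
B(Z, N) = √(N² + Z²)
-B(Q(f), (-11 - 3)*15) = -√(((-11 - 3)*15)² + (10 - 1*5)²) = -√((-14*15)² + (10 - 5)²) = -√((-210)² + 5²) = -√(44100 + 25) = -√44125 = -5*√1765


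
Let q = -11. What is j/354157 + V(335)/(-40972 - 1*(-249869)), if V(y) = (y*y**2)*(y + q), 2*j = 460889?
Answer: 8627999343400433/147964669658 ≈ 58311.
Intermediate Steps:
j = 460889/2 (j = (1/2)*460889 = 460889/2 ≈ 2.3044e+5)
V(y) = y**3*(-11 + y) (V(y) = (y*y**2)*(y - 11) = y**3*(-11 + y))
j/354157 + V(335)/(-40972 - 1*(-249869)) = (460889/2)/354157 + (335**3*(-11 + 335))/(-40972 - 1*(-249869)) = (460889/2)*(1/354157) + (37595375*324)/(-40972 + 249869) = 460889/708314 + 12180901500/208897 = 8627999343400433/147964669658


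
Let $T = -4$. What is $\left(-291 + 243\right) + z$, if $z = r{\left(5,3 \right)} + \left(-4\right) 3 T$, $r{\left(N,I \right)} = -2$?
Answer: $-2$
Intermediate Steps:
$z = 46$ ($z = -2 + \left(-4\right) 3 \left(-4\right) = -2 - -48 = -2 + 48 = 46$)
$\left(-291 + 243\right) + z = \left(-291 + 243\right) + 46 = -48 + 46 = -2$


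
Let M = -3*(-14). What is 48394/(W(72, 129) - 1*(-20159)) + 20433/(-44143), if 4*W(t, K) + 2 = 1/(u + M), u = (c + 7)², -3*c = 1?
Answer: 5366201014291/2769234340323 ≈ 1.9378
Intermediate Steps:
M = 42
c = -⅓ (c = -⅓*1 = -⅓ ≈ -0.33333)
u = 400/9 (u = (-⅓ + 7)² = (20/3)² = 400/9 ≈ 44.444)
W(t, K) = -1547/3112 (W(t, K) = -½ + 1/(4*(400/9 + 42)) = -½ + 1/(4*(778/9)) = -½ + (¼)*(9/778) = -½ + 9/3112 = -1547/3112)
48394/(W(72, 129) - 1*(-20159)) + 20433/(-44143) = 48394/(-1547/3112 - 1*(-20159)) + 20433/(-44143) = 48394/(-1547/3112 + 20159) + 20433*(-1/44143) = 48394/(62733261/3112) - 20433/44143 = 48394*(3112/62733261) - 20433/44143 = 150602128/62733261 - 20433/44143 = 5366201014291/2769234340323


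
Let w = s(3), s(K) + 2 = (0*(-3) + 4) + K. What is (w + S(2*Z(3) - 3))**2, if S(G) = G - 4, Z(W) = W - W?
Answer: 4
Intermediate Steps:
Z(W) = 0
S(G) = -4 + G
s(K) = 2 + K (s(K) = -2 + ((0*(-3) + 4) + K) = -2 + ((0 + 4) + K) = -2 + (4 + K) = 2 + K)
w = 5 (w = 2 + 3 = 5)
(w + S(2*Z(3) - 3))**2 = (5 + (-4 + (2*0 - 3)))**2 = (5 + (-4 + (0 - 3)))**2 = (5 + (-4 - 3))**2 = (5 - 7)**2 = (-2)**2 = 4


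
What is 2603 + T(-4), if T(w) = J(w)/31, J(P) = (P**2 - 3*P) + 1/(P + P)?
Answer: 645767/248 ≈ 2603.9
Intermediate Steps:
J(P) = P**2 + 1/(2*P) - 3*P (J(P) = (P**2 - 3*P) + 1/(2*P) = P**2 + 1/(2*P) - 3*P)
T(w) = -3*w/31 + w**2/31 + 1/(62*w) (T(w) = (w**2 + 1/(2*w) - 3*w)/31 = (w**2 + 1/(2*w) - 3*w)*(1/31) = -3*w/31 + w**2/31 + 1/(62*w))
2603 + T(-4) = 2603 + (1/62)*(1 + 2*(-4)**2*(-3 - 4))/(-4) = 2603 + (1/62)*(-1/4)*(1 + 2*16*(-7)) = 2603 + (1/62)*(-1/4)*(1 - 224) = 2603 + (1/62)*(-1/4)*(-223) = 2603 + 223/248 = 645767/248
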